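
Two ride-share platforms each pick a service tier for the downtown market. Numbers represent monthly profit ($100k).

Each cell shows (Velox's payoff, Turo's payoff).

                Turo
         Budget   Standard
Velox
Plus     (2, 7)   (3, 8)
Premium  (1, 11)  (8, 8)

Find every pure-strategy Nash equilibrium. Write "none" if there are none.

This game has no pure Nash equilibrium.

For each player, find the best response to each opponent profile; mutual best responses are the pure NE.
Velox against Budget: payoffs 2, 1 → best response Plus.
Velox against Standard: payoffs 3, 8 → best response Premium.
Turo against Plus: payoffs 7, 8 → best response Standard.
Turo against Premium: payoffs 11, 8 → best response Budget.
No profile is a mutual best response for all players.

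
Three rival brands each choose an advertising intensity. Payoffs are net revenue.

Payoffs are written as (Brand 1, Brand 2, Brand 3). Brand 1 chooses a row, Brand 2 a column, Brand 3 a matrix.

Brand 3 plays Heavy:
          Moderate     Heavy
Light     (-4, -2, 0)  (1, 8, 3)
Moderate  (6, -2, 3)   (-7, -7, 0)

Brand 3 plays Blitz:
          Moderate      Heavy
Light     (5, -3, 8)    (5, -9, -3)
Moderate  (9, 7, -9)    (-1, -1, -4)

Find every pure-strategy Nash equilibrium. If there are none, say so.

Brand 1 against (Moderate, Heavy): payoffs -4, 6 → best response Moderate.
Brand 1 against (Moderate, Blitz): payoffs 5, 9 → best response Moderate.
Brand 1 against (Heavy, Heavy): payoffs 1, -7 → best response Light.
Brand 1 against (Heavy, Blitz): payoffs 5, -1 → best response Light.
Brand 2 against (Light, Heavy): payoffs -2, 8 → best response Heavy.
Brand 2 against (Light, Blitz): payoffs -3, -9 → best response Moderate.
Brand 2 against (Moderate, Heavy): payoffs -2, -7 → best response Moderate.
Brand 2 against (Moderate, Blitz): payoffs 7, -1 → best response Moderate.
Brand 3 against (Light, Moderate): payoffs 0, 8 → best response Blitz.
Brand 3 against (Light, Heavy): payoffs 3, -3 → best response Heavy.
Brand 3 against (Moderate, Moderate): payoffs 3, -9 → best response Heavy.
Brand 3 against (Moderate, Heavy): payoffs 0, -4 → best response Heavy.
Mutual best responses: (Light, Heavy, Heavy); (Moderate, Moderate, Heavy).

(Light, Heavy, Heavy), (Moderate, Moderate, Heavy)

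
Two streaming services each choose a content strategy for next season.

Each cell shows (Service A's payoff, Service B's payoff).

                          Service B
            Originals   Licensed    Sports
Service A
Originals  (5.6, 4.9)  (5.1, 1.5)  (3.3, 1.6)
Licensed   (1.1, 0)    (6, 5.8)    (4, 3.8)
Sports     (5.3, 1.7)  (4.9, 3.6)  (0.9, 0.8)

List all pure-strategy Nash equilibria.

For each strategy profile, look for a profitable unilateral deviation.
(Originals, Originals): Service A gets 5.6, best alternative 5.3; Service B gets 4.9, best alternative 1.6. No profitable deviation — NE.
(Originals, Licensed): Service A can switch to Licensed (5.1 → 6). Not NE.
(Originals, Sports): Service A can switch to Licensed (3.3 → 4). Not NE.
(Licensed, Originals): Service A can switch to Originals (1.1 → 5.6). Not NE.
(Licensed, Licensed): Service A gets 6, best alternative 5.1; Service B gets 5.8, best alternative 3.8. No profitable deviation — NE.
(Licensed, Sports): Service B can switch to Licensed (3.8 → 5.8). Not NE.
(Sports, Originals): Service A can switch to Originals (5.3 → 5.6). Not NE.
(Sports, Licensed): Service A can switch to Originals (4.9 → 5.1). Not NE.
(Sports, Sports): Service A can switch to Originals (0.9 → 3.3). Not NE.

(Originals, Originals); (Licensed, Licensed)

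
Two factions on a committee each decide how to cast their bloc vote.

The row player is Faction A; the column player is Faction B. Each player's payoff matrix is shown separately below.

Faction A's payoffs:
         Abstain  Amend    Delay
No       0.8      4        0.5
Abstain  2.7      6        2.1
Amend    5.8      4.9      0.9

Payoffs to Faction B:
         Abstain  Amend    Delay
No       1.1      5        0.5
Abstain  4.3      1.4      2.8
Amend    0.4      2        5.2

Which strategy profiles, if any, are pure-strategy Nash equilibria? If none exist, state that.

Check each profile: it is a Nash equilibrium iff no player can strictly gain by switching unilaterally.
(No, Abstain): Faction A can switch to Abstain (0.8 → 2.7). Not NE.
(No, Amend): Faction A can switch to Abstain (4 → 6). Not NE.
(No, Delay): Faction A can switch to Abstain (0.5 → 2.1). Not NE.
(Abstain, Abstain): Faction A can switch to Amend (2.7 → 5.8). Not NE.
(Abstain, Amend): Faction B can switch to Abstain (1.4 → 4.3). Not NE.
(Abstain, Delay): Faction B can switch to Abstain (2.8 → 4.3). Not NE.
(Amend, Abstain): Faction B can switch to Amend (0.4 → 2). Not NE.
(Amend, Amend): Faction A can switch to Abstain (4.9 → 6). Not NE.
(Amend, Delay): Faction A can switch to Abstain (0.9 → 2.1). Not NE.

No pure-strategy Nash equilibrium.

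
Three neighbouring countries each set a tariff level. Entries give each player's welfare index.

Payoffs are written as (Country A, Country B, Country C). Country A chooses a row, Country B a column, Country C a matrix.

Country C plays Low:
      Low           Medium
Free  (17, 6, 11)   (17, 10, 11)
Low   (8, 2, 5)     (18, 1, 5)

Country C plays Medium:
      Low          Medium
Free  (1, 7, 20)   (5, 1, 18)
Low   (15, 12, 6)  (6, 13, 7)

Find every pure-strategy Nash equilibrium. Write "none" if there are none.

(Low, Medium, Medium)

For each strategy profile, look for a profitable unilateral deviation.
(Free, Low, Low): Country B can switch to Medium (6 → 10). Not NE.
(Free, Low, Medium): Country A can switch to Low (1 → 15). Not NE.
(Free, Medium, Low): Country A can switch to Low (17 → 18). Not NE.
(Free, Medium, Medium): Country A can switch to Low (5 → 6). Not NE.
(Low, Low, Low): Country A can switch to Free (8 → 17). Not NE.
(Low, Low, Medium): Country B can switch to Medium (12 → 13). Not NE.
(Low, Medium, Low): Country B can switch to Low (1 → 2). Not NE.
(Low, Medium, Medium): Country A gets 6, best alternative 5; Country B gets 13, best alternative 12; Country C gets 7, best alternative 5. No profitable deviation — NE.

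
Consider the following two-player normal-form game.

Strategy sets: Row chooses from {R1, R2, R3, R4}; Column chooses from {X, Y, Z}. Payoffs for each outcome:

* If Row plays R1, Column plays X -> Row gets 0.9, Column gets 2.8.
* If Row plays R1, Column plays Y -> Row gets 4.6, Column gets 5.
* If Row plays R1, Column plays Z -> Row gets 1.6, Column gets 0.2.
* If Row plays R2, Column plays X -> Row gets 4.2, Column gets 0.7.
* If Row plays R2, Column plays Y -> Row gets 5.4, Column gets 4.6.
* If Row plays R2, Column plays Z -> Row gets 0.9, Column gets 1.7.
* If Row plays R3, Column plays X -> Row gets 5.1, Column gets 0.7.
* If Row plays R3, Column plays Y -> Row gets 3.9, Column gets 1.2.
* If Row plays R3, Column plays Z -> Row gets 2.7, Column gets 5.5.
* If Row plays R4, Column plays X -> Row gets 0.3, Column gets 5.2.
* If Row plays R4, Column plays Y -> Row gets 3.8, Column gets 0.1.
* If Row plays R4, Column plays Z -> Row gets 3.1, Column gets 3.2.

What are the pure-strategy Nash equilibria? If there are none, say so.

The unique pure-strategy Nash equilibrium is (R2, Y).

Row against X: payoffs 0.9, 4.2, 5.1, 0.3 → best response R3.
Row against Y: payoffs 4.6, 5.4, 3.9, 3.8 → best response R2.
Row against Z: payoffs 1.6, 0.9, 2.7, 3.1 → best response R4.
Column against R1: payoffs 2.8, 5, 0.2 → best response Y.
Column against R2: payoffs 0.7, 4.6, 1.7 → best response Y.
Column against R3: payoffs 0.7, 1.2, 5.5 → best response Z.
Column against R4: payoffs 5.2, 0.1, 3.2 → best response X.
Mutual best responses: (R2, Y).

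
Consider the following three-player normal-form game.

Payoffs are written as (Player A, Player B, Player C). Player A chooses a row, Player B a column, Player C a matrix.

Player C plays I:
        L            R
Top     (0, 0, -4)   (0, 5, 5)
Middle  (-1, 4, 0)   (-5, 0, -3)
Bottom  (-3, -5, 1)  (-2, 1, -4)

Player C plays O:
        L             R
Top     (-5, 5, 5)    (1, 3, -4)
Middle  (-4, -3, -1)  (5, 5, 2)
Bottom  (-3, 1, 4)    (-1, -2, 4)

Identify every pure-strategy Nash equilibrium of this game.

(Top, L, I): Player B can switch to R (0 → 5). Not NE.
(Top, L, O): Player A can switch to Middle (-5 → -4). Not NE.
(Top, R, I): Player A gets 0, best alternative -2; Player B gets 5, best alternative 0; Player C gets 5, best alternative -4. No profitable deviation — NE.
(Top, R, O): Player A can switch to Middle (1 → 5). Not NE.
(Middle, L, I): Player A can switch to Top (-1 → 0). Not NE.
(Middle, L, O): Player A can switch to Bottom (-4 → -3). Not NE.
(Middle, R, I): Player A can switch to Top (-5 → 0). Not NE.
(Middle, R, O): Player A gets 5, best alternative 1; Player B gets 5, best alternative -3; Player C gets 2, best alternative -3. No profitable deviation — NE.
(Bottom, L, I): Player A can switch to Top (-3 → 0). Not NE.
(Bottom, L, O): Player A gets -3, best alternative -4; Player B gets 1, best alternative -2; Player C gets 4, best alternative 1. No profitable deviation — NE.
(Bottom, R, I): Player A can switch to Top (-2 → 0). Not NE.
(The remaining 1 profile has a profitable deviation by the same check.)

The pure Nash equilibria are (Top, R, I); (Middle, R, O); (Bottom, L, O).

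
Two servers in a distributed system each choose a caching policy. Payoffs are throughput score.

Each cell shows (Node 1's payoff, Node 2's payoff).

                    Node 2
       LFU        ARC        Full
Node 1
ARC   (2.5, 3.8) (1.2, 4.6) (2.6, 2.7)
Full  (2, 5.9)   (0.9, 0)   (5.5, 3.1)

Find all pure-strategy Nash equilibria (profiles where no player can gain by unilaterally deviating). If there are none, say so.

For each strategy profile, look for a profitable unilateral deviation.
(ARC, LFU): Node 2 can switch to ARC (3.8 → 4.6). Not NE.
(ARC, ARC): Node 1 gets 1.2, best alternative 0.9; Node 2 gets 4.6, best alternative 3.8. No profitable deviation — NE.
(ARC, Full): Node 1 can switch to Full (2.6 → 5.5). Not NE.
(Full, LFU): Node 1 can switch to ARC (2 → 2.5). Not NE.
(Full, ARC): Node 1 can switch to ARC (0.9 → 1.2). Not NE.
(Full, Full): Node 2 can switch to LFU (3.1 → 5.9). Not NE.

Pure NE: (ARC, ARC)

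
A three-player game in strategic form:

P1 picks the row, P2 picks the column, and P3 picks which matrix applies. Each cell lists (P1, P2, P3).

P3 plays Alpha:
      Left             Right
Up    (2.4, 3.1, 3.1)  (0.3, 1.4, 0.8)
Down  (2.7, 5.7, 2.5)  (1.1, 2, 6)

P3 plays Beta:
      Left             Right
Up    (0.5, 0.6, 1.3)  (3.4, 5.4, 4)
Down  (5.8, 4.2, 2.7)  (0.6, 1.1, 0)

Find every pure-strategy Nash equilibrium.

The pure Nash equilibria are (Up, Right, Beta) and (Down, Left, Beta).

P1 against (Left, Alpha): payoffs 2.4, 2.7 → best response Down.
P1 against (Left, Beta): payoffs 0.5, 5.8 → best response Down.
P1 against (Right, Alpha): payoffs 0.3, 1.1 → best response Down.
P1 against (Right, Beta): payoffs 3.4, 0.6 → best response Up.
P2 against (Up, Alpha): payoffs 3.1, 1.4 → best response Left.
P2 against (Up, Beta): payoffs 0.6, 5.4 → best response Right.
P2 against (Down, Alpha): payoffs 5.7, 2 → best response Left.
P2 against (Down, Beta): payoffs 4.2, 1.1 → best response Left.
P3 against (Up, Left): payoffs 3.1, 1.3 → best response Alpha.
P3 against (Up, Right): payoffs 0.8, 4 → best response Beta.
P3 against (Down, Left): payoffs 2.5, 2.7 → best response Beta.
P3 against (Down, Right): payoffs 6, 0 → best response Alpha.
Mutual best responses: (Up, Right, Beta); (Down, Left, Beta).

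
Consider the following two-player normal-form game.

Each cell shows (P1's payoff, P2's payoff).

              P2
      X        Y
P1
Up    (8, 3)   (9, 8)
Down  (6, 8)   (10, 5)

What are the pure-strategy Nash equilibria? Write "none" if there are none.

P1 against X: payoffs 8, 6 → best response Up.
P1 against Y: payoffs 9, 10 → best response Down.
P2 against Up: payoffs 3, 8 → best response Y.
P2 against Down: payoffs 8, 5 → best response X.
No profile is a mutual best response for all players.

There is no pure-strategy Nash equilibrium.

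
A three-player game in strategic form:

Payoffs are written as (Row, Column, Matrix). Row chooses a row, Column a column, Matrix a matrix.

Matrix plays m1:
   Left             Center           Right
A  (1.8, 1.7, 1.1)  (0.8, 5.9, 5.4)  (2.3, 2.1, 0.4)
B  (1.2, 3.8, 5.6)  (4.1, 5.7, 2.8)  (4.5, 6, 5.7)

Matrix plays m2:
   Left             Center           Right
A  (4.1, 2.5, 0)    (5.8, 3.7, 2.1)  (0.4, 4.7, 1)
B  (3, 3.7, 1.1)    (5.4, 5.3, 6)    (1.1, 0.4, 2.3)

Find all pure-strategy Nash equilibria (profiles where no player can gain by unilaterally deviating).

Mark each player's best response to every combination of opponents' strategies; a profile where every player is best-responding is a pure Nash equilibrium.
Row against (Left, m1): payoffs 1.8, 1.2 → best response A.
Row against (Left, m2): payoffs 4.1, 3 → best response A.
Row against (Center, m1): payoffs 0.8, 4.1 → best response B.
Row against (Center, m2): payoffs 5.8, 5.4 → best response A.
Row against (Right, m1): payoffs 2.3, 4.5 → best response B.
Row against (Right, m2): payoffs 0.4, 1.1 → best response B.
Column against (A, m1): payoffs 1.7, 5.9, 2.1 → best response Center.
Column against (A, m2): payoffs 2.5, 3.7, 4.7 → best response Right.
Column against (B, m1): payoffs 3.8, 5.7, 6 → best response Right.
Column against (B, m2): payoffs 3.7, 5.3, 0.4 → best response Center.
Matrix against (A, Left): payoffs 1.1, 0 → best response m1.
Matrix against (A, Center): payoffs 5.4, 2.1 → best response m1.
Matrix against (A, Right): payoffs 0.4, 1 → best response m2.
Matrix against (B, Left): payoffs 5.6, 1.1 → best response m1.
Matrix against (B, Center): payoffs 2.8, 6 → best response m2.
Matrix against (B, Right): payoffs 5.7, 2.3 → best response m1.
Mutual best responses: (B, Right, m1).

(B, Right, m1)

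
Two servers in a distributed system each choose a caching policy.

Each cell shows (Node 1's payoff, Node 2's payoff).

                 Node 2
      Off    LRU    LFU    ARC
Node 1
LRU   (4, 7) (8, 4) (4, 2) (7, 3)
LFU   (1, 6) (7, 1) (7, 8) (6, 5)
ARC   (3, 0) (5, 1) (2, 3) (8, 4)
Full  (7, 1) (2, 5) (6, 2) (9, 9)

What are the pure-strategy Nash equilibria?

The pure Nash equilibria are (LFU, LFU); (Full, ARC).

For each player, find the best response to each opponent profile; mutual best responses are the pure NE.
Node 1 against Off: payoffs 4, 1, 3, 7 → best response Full.
Node 1 against LRU: payoffs 8, 7, 5, 2 → best response LRU.
Node 1 against LFU: payoffs 4, 7, 2, 6 → best response LFU.
Node 1 against ARC: payoffs 7, 6, 8, 9 → best response Full.
Node 2 against LRU: payoffs 7, 4, 2, 3 → best response Off.
Node 2 against LFU: payoffs 6, 1, 8, 5 → best response LFU.
Node 2 against ARC: payoffs 0, 1, 3, 4 → best response ARC.
Node 2 against Full: payoffs 1, 5, 2, 9 → best response ARC.
Mutual best responses: (LFU, LFU); (Full, ARC).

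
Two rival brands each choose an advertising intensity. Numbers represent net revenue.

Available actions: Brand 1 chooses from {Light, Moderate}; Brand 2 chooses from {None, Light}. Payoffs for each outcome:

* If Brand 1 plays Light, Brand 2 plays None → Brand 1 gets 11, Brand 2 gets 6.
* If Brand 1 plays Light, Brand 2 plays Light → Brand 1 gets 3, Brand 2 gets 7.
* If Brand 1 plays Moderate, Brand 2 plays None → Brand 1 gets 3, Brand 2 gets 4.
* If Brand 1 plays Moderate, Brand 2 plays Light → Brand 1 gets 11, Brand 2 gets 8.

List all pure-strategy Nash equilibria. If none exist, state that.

The unique pure-strategy Nash equilibrium is (Moderate, Light).

Brand 1 against None: payoffs 11, 3 → best response Light.
Brand 1 against Light: payoffs 3, 11 → best response Moderate.
Brand 2 against Light: payoffs 6, 7 → best response Light.
Brand 2 against Moderate: payoffs 4, 8 → best response Light.
Mutual best responses: (Moderate, Light).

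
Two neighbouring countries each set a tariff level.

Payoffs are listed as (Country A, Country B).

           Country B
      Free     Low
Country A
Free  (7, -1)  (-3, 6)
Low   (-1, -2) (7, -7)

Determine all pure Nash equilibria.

There is no pure-strategy Nash equilibrium.

(Free, Free): Country B can switch to Low (-1 → 6). Not NE.
(Free, Low): Country A can switch to Low (-3 → 7). Not NE.
(Low, Free): Country A can switch to Free (-1 → 7). Not NE.
(Low, Low): Country B can switch to Free (-7 → -2). Not NE.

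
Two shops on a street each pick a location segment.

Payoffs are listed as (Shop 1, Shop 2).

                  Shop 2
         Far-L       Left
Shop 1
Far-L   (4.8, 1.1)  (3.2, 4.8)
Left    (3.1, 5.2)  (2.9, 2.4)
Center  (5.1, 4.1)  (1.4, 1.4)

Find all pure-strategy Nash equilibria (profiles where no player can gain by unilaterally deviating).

(Far-L, Far-L): Shop 1 can switch to Center (4.8 → 5.1). Not NE.
(Far-L, Left): Shop 1 gets 3.2, best alternative 2.9; Shop 2 gets 4.8, best alternative 1.1. No profitable deviation — NE.
(Left, Far-L): Shop 1 can switch to Far-L (3.1 → 4.8). Not NE.
(Left, Left): Shop 1 can switch to Far-L (2.9 → 3.2). Not NE.
(Center, Far-L): Shop 1 gets 5.1, best alternative 4.8; Shop 2 gets 4.1, best alternative 1.4. No profitable deviation — NE.
(Center, Left): Shop 1 can switch to Far-L (1.4 → 3.2). Not NE.

The pure Nash equilibria are (Far-L, Left) and (Center, Far-L).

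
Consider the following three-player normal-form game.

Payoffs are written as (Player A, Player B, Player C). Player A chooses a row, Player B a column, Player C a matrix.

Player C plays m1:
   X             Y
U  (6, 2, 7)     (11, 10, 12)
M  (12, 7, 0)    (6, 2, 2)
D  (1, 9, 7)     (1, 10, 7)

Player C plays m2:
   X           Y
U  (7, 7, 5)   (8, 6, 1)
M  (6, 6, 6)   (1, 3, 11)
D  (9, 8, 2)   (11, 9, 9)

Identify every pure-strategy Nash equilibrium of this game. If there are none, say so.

Player A against (X, m1): payoffs 6, 12, 1 → best response M.
Player A against (X, m2): payoffs 7, 6, 9 → best response D.
Player A against (Y, m1): payoffs 11, 6, 1 → best response U.
Player A against (Y, m2): payoffs 8, 1, 11 → best response D.
Player B against (U, m1): payoffs 2, 10 → best response Y.
Player B against (U, m2): payoffs 7, 6 → best response X.
Player B against (M, m1): payoffs 7, 2 → best response X.
Player B against (M, m2): payoffs 6, 3 → best response X.
Player B against (D, m1): payoffs 9, 10 → best response Y.
Player B against (D, m2): payoffs 8, 9 → best response Y.
Player C against (U, X): payoffs 7, 5 → best response m1.
Player C against (U, Y): payoffs 12, 1 → best response m1.
Player C against (M, X): payoffs 0, 6 → best response m2.
Player C against (M, Y): payoffs 2, 11 → best response m2.
Player C against (D, X): payoffs 7, 2 → best response m1.
Player C against (D, Y): payoffs 7, 9 → best response m2.
Mutual best responses: (U, Y, m1); (D, Y, m2).

(U, Y, m1); (D, Y, m2)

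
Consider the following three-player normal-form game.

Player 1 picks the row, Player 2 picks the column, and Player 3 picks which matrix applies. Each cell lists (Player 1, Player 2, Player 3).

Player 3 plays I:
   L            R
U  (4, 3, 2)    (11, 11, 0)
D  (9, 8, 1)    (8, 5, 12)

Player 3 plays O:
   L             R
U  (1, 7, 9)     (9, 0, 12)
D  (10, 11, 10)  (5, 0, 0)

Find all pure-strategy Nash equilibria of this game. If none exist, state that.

Check each profile: it is a Nash equilibrium iff no player can strictly gain by switching unilaterally.
(U, L, I): Player 1 can switch to D (4 → 9). Not NE.
(U, L, O): Player 1 can switch to D (1 → 10). Not NE.
(U, R, I): Player 3 can switch to O (0 → 12). Not NE.
(U, R, O): Player 2 can switch to L (0 → 7). Not NE.
(D, L, I): Player 3 can switch to O (1 → 10). Not NE.
(D, L, O): Player 1 gets 10, best alternative 1; Player 2 gets 11, best alternative 0; Player 3 gets 10, best alternative 1. No profitable deviation — NE.
(D, R, I): Player 1 can switch to U (8 → 11). Not NE.
(D, R, O): Player 1 can switch to U (5 → 9). Not NE.

The unique pure-strategy Nash equilibrium is (D, L, O).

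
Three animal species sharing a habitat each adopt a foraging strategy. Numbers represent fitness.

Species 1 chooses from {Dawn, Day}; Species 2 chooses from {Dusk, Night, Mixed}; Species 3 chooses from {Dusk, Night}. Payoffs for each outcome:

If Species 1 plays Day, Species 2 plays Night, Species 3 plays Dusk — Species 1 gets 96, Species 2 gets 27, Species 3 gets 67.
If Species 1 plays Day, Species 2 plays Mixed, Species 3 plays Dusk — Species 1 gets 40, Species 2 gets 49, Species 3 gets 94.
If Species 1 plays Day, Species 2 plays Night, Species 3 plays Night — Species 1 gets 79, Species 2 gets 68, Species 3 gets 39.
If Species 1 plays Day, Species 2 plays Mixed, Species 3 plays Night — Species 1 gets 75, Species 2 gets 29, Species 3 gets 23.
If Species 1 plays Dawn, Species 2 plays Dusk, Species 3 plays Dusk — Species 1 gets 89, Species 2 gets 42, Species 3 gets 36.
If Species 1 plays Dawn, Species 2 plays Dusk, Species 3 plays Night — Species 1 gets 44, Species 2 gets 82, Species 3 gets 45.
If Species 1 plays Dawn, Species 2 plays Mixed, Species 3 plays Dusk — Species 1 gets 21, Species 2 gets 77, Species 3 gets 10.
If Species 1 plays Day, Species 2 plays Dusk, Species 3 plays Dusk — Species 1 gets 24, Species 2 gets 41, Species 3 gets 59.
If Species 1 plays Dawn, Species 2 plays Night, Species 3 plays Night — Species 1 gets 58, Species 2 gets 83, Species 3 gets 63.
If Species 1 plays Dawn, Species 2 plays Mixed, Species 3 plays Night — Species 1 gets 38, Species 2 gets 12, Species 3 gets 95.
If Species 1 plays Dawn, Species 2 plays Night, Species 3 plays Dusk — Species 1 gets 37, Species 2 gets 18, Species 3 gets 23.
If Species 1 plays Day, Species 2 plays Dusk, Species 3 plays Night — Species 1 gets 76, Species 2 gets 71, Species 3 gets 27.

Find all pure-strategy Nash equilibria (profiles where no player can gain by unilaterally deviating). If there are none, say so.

Species 1 against (Dusk, Dusk): payoffs 89, 24 → best response Dawn.
Species 1 against (Dusk, Night): payoffs 44, 76 → best response Day.
Species 1 against (Night, Dusk): payoffs 37, 96 → best response Day.
Species 1 against (Night, Night): payoffs 58, 79 → best response Day.
Species 1 against (Mixed, Dusk): payoffs 21, 40 → best response Day.
Species 1 against (Mixed, Night): payoffs 38, 75 → best response Day.
Species 2 against (Dawn, Dusk): payoffs 42, 18, 77 → best response Mixed.
Species 2 against (Dawn, Night): payoffs 82, 83, 12 → best response Night.
Species 2 against (Day, Dusk): payoffs 41, 27, 49 → best response Mixed.
Species 2 against (Day, Night): payoffs 71, 68, 29 → best response Dusk.
Species 3 against (Dawn, Dusk): payoffs 36, 45 → best response Night.
Species 3 against (Dawn, Night): payoffs 23, 63 → best response Night.
Species 3 against (Dawn, Mixed): payoffs 10, 95 → best response Night.
Species 3 against (Day, Dusk): payoffs 59, 27 → best response Dusk.
Species 3 against (Day, Night): payoffs 67, 39 → best response Dusk.
Species 3 against (Day, Mixed): payoffs 94, 23 → best response Dusk.
Mutual best responses: (Day, Mixed, Dusk).

The unique pure-strategy Nash equilibrium is (Day, Mixed, Dusk).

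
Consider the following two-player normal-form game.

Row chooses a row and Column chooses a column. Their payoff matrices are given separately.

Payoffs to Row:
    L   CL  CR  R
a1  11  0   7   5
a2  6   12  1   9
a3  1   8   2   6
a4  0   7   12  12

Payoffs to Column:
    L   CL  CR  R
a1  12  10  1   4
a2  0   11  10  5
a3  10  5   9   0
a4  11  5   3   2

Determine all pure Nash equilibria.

Check each profile: it is a Nash equilibrium iff no player can strictly gain by switching unilaterally.
(a1, L): Row gets 11, best alternative 6; Column gets 12, best alternative 10. No profitable deviation — NE.
(a1, CL): Row can switch to a2 (0 → 12). Not NE.
(a1, CR): Row can switch to a4 (7 → 12). Not NE.
(a1, R): Row can switch to a2 (5 → 9). Not NE.
(a2, L): Row can switch to a1 (6 → 11). Not NE.
(a2, CL): Row gets 12, best alternative 8; Column gets 11, best alternative 10. No profitable deviation — NE.
(a2, CR): Row can switch to a1 (1 → 7). Not NE.
(a2, R): Row can switch to a4 (9 → 12). Not NE.
(a3, L): Row can switch to a1 (1 → 11). Not NE.
(a3, CL): Row can switch to a2 (8 → 12). Not NE.
(a3, CR): Row can switch to a1 (2 → 7). Not NE.
(a3, R): Row can switch to a2 (6 → 9). Not NE.
(a4, L): Row can switch to a1 (0 → 11). Not NE.
(a4, CL): Row can switch to a2 (7 → 12). Not NE.
(The remaining 2 profiles each have a profitable deviation by the same check.)

The pure Nash equilibria are (a1, L), (a2, CL).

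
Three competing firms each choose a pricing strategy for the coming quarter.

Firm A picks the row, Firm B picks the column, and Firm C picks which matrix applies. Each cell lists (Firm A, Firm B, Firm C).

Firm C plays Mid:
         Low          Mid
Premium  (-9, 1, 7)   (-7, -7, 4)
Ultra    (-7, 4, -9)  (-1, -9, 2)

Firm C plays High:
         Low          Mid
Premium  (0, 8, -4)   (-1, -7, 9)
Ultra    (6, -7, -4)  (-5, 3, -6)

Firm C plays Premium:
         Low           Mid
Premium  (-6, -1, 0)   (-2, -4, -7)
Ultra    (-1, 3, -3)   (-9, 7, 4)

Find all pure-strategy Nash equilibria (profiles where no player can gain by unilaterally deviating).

This game has no pure Nash equilibrium.

For each strategy profile, look for a profitable unilateral deviation.
(Premium, Low, Mid): Firm A can switch to Ultra (-9 → -7). Not NE.
(Premium, Low, High): Firm A can switch to Ultra (0 → 6). Not NE.
(Premium, Low, Premium): Firm A can switch to Ultra (-6 → -1). Not NE.
(Premium, Mid, Mid): Firm A can switch to Ultra (-7 → -1). Not NE.
(Premium, Mid, High): Firm B can switch to Low (-7 → 8). Not NE.
(Premium, Mid, Premium): Firm B can switch to Low (-4 → -1). Not NE.
(Ultra, Low, Mid): Firm C can switch to High (-9 → -4). Not NE.
(Ultra, Low, High): Firm B can switch to Mid (-7 → 3). Not NE.
(Ultra, Low, Premium): Firm B can switch to Mid (3 → 7). Not NE.
(Ultra, Mid, Mid): Firm B can switch to Low (-9 → 4). Not NE.
(The remaining 2 profiles each have a profitable deviation by the same check.)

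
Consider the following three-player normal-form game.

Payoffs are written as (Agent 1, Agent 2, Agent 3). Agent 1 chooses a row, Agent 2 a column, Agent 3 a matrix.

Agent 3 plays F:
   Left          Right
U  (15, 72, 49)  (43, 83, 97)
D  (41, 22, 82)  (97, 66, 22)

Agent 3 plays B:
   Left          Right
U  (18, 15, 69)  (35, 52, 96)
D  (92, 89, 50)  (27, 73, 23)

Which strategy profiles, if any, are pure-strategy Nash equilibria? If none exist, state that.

There is no pure-strategy Nash equilibrium.

Agent 1 against (Left, F): payoffs 15, 41 → best response D.
Agent 1 against (Left, B): payoffs 18, 92 → best response D.
Agent 1 against (Right, F): payoffs 43, 97 → best response D.
Agent 1 against (Right, B): payoffs 35, 27 → best response U.
Agent 2 against (U, F): payoffs 72, 83 → best response Right.
Agent 2 against (U, B): payoffs 15, 52 → best response Right.
Agent 2 against (D, F): payoffs 22, 66 → best response Right.
Agent 2 against (D, B): payoffs 89, 73 → best response Left.
Agent 3 against (U, Left): payoffs 49, 69 → best response B.
Agent 3 against (U, Right): payoffs 97, 96 → best response F.
Agent 3 against (D, Left): payoffs 82, 50 → best response F.
Agent 3 against (D, Right): payoffs 22, 23 → best response B.
No profile is a mutual best response for all players.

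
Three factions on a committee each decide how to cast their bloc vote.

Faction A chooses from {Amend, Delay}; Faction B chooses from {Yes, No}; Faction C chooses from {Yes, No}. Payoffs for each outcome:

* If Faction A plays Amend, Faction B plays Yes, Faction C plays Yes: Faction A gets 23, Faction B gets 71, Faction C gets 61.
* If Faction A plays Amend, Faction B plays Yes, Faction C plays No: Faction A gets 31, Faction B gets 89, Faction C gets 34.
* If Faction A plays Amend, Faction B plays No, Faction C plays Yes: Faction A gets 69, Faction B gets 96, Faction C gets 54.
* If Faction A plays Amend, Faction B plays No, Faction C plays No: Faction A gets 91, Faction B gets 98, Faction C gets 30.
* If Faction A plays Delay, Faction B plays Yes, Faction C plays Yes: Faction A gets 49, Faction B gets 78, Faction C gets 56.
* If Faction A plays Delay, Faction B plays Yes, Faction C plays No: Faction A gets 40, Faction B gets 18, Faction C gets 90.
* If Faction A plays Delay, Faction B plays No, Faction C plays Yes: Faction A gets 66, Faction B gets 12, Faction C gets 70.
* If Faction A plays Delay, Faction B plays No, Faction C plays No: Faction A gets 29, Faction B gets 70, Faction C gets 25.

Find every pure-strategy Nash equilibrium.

Faction A against (Yes, Yes): payoffs 23, 49 → best response Delay.
Faction A against (Yes, No): payoffs 31, 40 → best response Delay.
Faction A against (No, Yes): payoffs 69, 66 → best response Amend.
Faction A against (No, No): payoffs 91, 29 → best response Amend.
Faction B against (Amend, Yes): payoffs 71, 96 → best response No.
Faction B against (Amend, No): payoffs 89, 98 → best response No.
Faction B against (Delay, Yes): payoffs 78, 12 → best response Yes.
Faction B against (Delay, No): payoffs 18, 70 → best response No.
Faction C against (Amend, Yes): payoffs 61, 34 → best response Yes.
Faction C against (Amend, No): payoffs 54, 30 → best response Yes.
Faction C against (Delay, Yes): payoffs 56, 90 → best response No.
Faction C against (Delay, No): payoffs 70, 25 → best response Yes.
Mutual best responses: (Amend, No, Yes).

The unique pure-strategy Nash equilibrium is (Amend, No, Yes).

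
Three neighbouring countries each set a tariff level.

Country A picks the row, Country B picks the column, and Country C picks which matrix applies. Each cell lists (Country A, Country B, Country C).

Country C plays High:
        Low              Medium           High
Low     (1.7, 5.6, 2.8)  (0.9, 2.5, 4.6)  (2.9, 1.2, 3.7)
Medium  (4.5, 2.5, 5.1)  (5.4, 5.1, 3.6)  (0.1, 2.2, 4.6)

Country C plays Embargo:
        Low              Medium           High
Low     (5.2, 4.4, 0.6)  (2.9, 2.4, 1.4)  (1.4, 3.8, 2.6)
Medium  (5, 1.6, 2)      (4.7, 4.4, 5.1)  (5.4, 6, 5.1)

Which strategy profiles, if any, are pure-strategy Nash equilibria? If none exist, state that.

Country A against (Low, High): payoffs 1.7, 4.5 → best response Medium.
Country A against (Low, Embargo): payoffs 5.2, 5 → best response Low.
Country A against (Medium, High): payoffs 0.9, 5.4 → best response Medium.
Country A against (Medium, Embargo): payoffs 2.9, 4.7 → best response Medium.
Country A against (High, High): payoffs 2.9, 0.1 → best response Low.
Country A against (High, Embargo): payoffs 1.4, 5.4 → best response Medium.
Country B against (Low, High): payoffs 5.6, 2.5, 1.2 → best response Low.
Country B against (Low, Embargo): payoffs 4.4, 2.4, 3.8 → best response Low.
Country B against (Medium, High): payoffs 2.5, 5.1, 2.2 → best response Medium.
Country B against (Medium, Embargo): payoffs 1.6, 4.4, 6 → best response High.
Country C against (Low, Low): payoffs 2.8, 0.6 → best response High.
Country C against (Low, Medium): payoffs 4.6, 1.4 → best response High.
Country C against (Low, High): payoffs 3.7, 2.6 → best response High.
Country C against (Medium, Low): payoffs 5.1, 2 → best response High.
Country C against (Medium, Medium): payoffs 3.6, 5.1 → best response Embargo.
Country C against (Medium, High): payoffs 4.6, 5.1 → best response Embargo.
Mutual best responses: (Medium, High, Embargo).

Pure NE: (Medium, High, Embargo)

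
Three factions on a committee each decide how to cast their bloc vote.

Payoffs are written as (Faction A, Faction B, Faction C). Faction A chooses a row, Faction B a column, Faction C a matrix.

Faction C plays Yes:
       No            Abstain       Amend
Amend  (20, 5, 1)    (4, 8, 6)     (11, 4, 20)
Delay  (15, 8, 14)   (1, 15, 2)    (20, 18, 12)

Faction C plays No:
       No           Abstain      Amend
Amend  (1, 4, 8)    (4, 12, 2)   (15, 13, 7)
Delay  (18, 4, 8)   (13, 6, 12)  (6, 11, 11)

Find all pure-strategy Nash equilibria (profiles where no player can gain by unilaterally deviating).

(Amend, Abstain, Yes) and (Delay, Amend, Yes)

Faction A against (No, Yes): payoffs 20, 15 → best response Amend.
Faction A against (No, No): payoffs 1, 18 → best response Delay.
Faction A against (Abstain, Yes): payoffs 4, 1 → best response Amend.
Faction A against (Abstain, No): payoffs 4, 13 → best response Delay.
Faction A against (Amend, Yes): payoffs 11, 20 → best response Delay.
Faction A against (Amend, No): payoffs 15, 6 → best response Amend.
Faction B against (Amend, Yes): payoffs 5, 8, 4 → best response Abstain.
Faction B against (Amend, No): payoffs 4, 12, 13 → best response Amend.
Faction B against (Delay, Yes): payoffs 8, 15, 18 → best response Amend.
Faction B against (Delay, No): payoffs 4, 6, 11 → best response Amend.
Faction C against (Amend, No): payoffs 1, 8 → best response No.
Faction C against (Amend, Abstain): payoffs 6, 2 → best response Yes.
Faction C against (Amend, Amend): payoffs 20, 7 → best response Yes.
Faction C against (Delay, No): payoffs 14, 8 → best response Yes.
Faction C against (Delay, Abstain): payoffs 2, 12 → best response No.
Faction C against (Delay, Amend): payoffs 12, 11 → best response Yes.
Mutual best responses: (Amend, Abstain, Yes); (Delay, Amend, Yes).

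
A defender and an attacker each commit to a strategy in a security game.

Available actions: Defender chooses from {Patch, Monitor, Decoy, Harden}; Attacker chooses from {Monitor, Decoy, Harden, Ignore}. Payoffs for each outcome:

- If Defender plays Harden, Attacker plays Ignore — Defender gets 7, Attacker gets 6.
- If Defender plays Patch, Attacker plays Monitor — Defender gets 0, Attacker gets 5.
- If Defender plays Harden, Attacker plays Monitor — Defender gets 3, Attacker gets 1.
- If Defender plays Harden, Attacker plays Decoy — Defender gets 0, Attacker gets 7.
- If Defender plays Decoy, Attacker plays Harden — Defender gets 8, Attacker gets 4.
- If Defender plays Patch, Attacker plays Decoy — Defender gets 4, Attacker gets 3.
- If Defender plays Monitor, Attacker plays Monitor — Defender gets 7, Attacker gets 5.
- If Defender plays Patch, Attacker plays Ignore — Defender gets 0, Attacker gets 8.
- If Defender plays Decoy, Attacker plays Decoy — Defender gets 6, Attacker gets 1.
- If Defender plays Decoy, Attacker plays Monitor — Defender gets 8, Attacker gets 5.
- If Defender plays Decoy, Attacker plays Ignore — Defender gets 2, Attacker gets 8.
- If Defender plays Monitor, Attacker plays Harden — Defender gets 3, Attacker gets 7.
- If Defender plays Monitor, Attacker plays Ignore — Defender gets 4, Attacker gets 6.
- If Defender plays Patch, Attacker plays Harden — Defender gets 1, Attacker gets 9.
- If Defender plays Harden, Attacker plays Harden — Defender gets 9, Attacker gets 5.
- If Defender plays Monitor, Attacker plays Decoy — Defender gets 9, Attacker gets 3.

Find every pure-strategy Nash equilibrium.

No pure-strategy Nash equilibrium.

For each strategy profile, look for a profitable unilateral deviation.
(Patch, Monitor): Defender can switch to Monitor (0 → 7). Not NE.
(Patch, Decoy): Defender can switch to Monitor (4 → 9). Not NE.
(Patch, Harden): Defender can switch to Monitor (1 → 3). Not NE.
(Patch, Ignore): Defender can switch to Monitor (0 → 4). Not NE.
(Monitor, Monitor): Defender can switch to Decoy (7 → 8). Not NE.
(Monitor, Decoy): Attacker can switch to Monitor (3 → 5). Not NE.
(The remaining 10 profiles each have a profitable deviation by the same check.)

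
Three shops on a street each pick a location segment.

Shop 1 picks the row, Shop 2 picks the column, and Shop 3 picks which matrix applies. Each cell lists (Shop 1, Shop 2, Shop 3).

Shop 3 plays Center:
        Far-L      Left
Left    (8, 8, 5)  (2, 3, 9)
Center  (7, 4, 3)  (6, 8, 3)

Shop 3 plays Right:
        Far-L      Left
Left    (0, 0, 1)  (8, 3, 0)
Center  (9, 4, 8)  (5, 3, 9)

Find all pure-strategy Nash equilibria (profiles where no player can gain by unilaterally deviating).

The pure Nash equilibria are (Left, Far-L, Center), (Center, Far-L, Right).

(Left, Far-L, Center): Shop 1 gets 8, best alternative 7; Shop 2 gets 8, best alternative 3; Shop 3 gets 5, best alternative 1. No profitable deviation — NE.
(Left, Far-L, Right): Shop 1 can switch to Center (0 → 9). Not NE.
(Left, Left, Center): Shop 1 can switch to Center (2 → 6). Not NE.
(Left, Left, Right): Shop 3 can switch to Center (0 → 9). Not NE.
(Center, Far-L, Center): Shop 1 can switch to Left (7 → 8). Not NE.
(Center, Far-L, Right): Shop 1 gets 9, best alternative 0; Shop 2 gets 4, best alternative 3; Shop 3 gets 8, best alternative 3. No profitable deviation — NE.
(Center, Left, Center): Shop 3 can switch to Right (3 → 9). Not NE.
(Center, Left, Right): Shop 1 can switch to Left (5 → 8). Not NE.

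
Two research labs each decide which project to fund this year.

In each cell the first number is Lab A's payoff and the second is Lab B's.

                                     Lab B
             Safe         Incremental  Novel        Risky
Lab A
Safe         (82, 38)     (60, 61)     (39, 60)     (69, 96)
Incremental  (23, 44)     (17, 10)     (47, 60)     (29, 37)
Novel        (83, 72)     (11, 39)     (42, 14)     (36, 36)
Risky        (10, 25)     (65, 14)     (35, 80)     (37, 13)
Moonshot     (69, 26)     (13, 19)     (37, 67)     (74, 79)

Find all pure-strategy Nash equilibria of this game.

Lab A against Safe: payoffs 82, 23, 83, 10, 69 → best response Novel.
Lab A against Incremental: payoffs 60, 17, 11, 65, 13 → best response Risky.
Lab A against Novel: payoffs 39, 47, 42, 35, 37 → best response Incremental.
Lab A against Risky: payoffs 69, 29, 36, 37, 74 → best response Moonshot.
Lab B against Safe: payoffs 38, 61, 60, 96 → best response Risky.
Lab B against Incremental: payoffs 44, 10, 60, 37 → best response Novel.
Lab B against Novel: payoffs 72, 39, 14, 36 → best response Safe.
Lab B against Risky: payoffs 25, 14, 80, 13 → best response Novel.
Lab B against Moonshot: payoffs 26, 19, 67, 79 → best response Risky.
Mutual best responses: (Incremental, Novel); (Novel, Safe); (Moonshot, Risky).

The pure Nash equilibria are (Incremental, Novel) and (Novel, Safe) and (Moonshot, Risky).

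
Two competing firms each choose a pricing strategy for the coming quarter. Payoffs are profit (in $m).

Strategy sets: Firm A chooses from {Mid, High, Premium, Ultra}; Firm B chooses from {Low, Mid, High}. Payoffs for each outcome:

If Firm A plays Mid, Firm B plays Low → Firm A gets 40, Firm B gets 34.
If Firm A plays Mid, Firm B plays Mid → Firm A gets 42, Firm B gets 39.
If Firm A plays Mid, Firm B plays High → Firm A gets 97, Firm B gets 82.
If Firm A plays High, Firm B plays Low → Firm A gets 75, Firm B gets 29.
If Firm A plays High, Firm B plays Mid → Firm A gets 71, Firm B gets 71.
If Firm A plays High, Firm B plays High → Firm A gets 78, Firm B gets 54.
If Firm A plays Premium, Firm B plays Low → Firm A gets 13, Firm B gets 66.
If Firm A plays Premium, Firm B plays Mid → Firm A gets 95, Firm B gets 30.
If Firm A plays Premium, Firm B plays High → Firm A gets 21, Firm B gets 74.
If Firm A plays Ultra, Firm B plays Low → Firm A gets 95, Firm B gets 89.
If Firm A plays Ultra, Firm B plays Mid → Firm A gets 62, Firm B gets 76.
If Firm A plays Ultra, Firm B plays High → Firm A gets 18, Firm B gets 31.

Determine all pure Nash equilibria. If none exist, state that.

Firm A against Low: payoffs 40, 75, 13, 95 → best response Ultra.
Firm A against Mid: payoffs 42, 71, 95, 62 → best response Premium.
Firm A against High: payoffs 97, 78, 21, 18 → best response Mid.
Firm B against Mid: payoffs 34, 39, 82 → best response High.
Firm B against High: payoffs 29, 71, 54 → best response Mid.
Firm B against Premium: payoffs 66, 30, 74 → best response High.
Firm B against Ultra: payoffs 89, 76, 31 → best response Low.
Mutual best responses: (Mid, High); (Ultra, Low).

The pure Nash equilibria are (Mid, High), (Ultra, Low).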